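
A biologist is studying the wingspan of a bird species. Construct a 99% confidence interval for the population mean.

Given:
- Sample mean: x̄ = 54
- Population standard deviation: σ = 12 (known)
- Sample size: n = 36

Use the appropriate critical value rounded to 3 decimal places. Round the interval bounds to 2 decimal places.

The population standard deviation σ is known, so use a z-interval (standard normal critical value).

For 99% confidence, z* = 2.576 (from standard normal table)

Standard error: SE = σ/√n = 12/√36 = 2.000000

Margin of error: E = z* × SE = 2.576 × 2.000000 = 5.1520

Z-interval: x̄ ± E = 54 ± 5.1520 = (48.8480, 59.1520)

Rounded to 2 decimal places:

(48.85, 59.15)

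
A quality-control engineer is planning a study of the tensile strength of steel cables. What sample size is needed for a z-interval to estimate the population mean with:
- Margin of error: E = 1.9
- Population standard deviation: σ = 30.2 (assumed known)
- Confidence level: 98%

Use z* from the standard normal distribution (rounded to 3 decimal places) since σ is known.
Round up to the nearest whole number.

Using z* since population σ is known (z-interval formula).

For 98% confidence, z* = 2.326 (from standard normal table)

Sample size formula for z-interval: n = (z*σ/E)²

n = (2.326 × 30.2 / 1.9)²
  = (36.971158)²
  = 1366.8665

Round up to the nearest whole number: n = 1367

1367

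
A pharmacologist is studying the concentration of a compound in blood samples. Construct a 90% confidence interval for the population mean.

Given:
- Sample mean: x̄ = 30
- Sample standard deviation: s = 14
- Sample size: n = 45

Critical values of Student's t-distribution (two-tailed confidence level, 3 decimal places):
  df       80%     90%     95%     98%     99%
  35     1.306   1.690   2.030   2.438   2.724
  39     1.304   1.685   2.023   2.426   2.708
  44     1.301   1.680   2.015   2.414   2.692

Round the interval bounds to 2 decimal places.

The population standard deviation σ is unknown (only the sample standard deviation s is given), so use a t-interval with df = n - 1 = 45 - 1 = 44.

For 90% confidence with df = 44, t* = 1.680 (from t-table)

Standard error: SE = s/√n = 14/√45 = 2.086997

Margin of error: E = t* × SE = 1.680 × 2.086997 = 3.5062

T-interval: x̄ ± E = 30 ± 3.5062 = (26.4938, 33.5062)

Rounded to 2 decimal places:

(26.49, 33.51)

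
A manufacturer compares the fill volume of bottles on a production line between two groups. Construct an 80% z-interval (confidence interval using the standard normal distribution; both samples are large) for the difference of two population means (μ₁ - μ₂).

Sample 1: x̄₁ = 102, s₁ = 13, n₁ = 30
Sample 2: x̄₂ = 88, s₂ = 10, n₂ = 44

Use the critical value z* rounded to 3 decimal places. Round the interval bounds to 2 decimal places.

Both samples are large (n₁ = 30 ≥ 30, n₂ = 44 ≥ 30), so a z-interval for the difference of means applies.

Point estimate: x̄₁ - x̄₂ = 102 - 88 = 14

Standard error: SE = √(s₁²/n₁ + s₂²/n₂)
= √(13²/30 + 10²/44)
= √(5.633333 + 2.272727)
= 2.811772

For 80% confidence, z* = 1.282 (from standard normal table)
Margin of error: E = z* × SE = 1.282 × 2.811772 = 3.6047

Z-interval: (x̄₁ - x̄₂) ± E = 14 ± 3.6047 = (10.3953, 17.6047)

Rounded to 2 decimal places:

(10.40, 17.60)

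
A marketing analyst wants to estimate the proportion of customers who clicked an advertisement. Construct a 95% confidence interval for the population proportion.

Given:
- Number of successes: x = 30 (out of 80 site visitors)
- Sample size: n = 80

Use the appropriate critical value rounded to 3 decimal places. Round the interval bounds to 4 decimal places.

Sample proportion: p̂ = 30/80 = 0.375000

Check conditions for normal approximation:
  np̂ = 30 ≥ 10 ✓
  n(1-p̂) = 50 ≥ 10 ✓

The sample is large enough, so use a z-interval (normal approximation) for the proportion.

For 95% confidence, z* = 1.96 (from standard normal table)

Standard error: SE = √(p̂(1-p̂)/n) = √(0.375000×0.625000/80) = 0.05412659

Margin of error: E = z* × SE = 1.96 × 0.05412659 = 0.106088

Z-interval: p̂ ± E = 0.375000 ± 0.106088 = (0.268912, 0.481088)

Rounded to 4 decimal places:

(0.2689, 0.4811)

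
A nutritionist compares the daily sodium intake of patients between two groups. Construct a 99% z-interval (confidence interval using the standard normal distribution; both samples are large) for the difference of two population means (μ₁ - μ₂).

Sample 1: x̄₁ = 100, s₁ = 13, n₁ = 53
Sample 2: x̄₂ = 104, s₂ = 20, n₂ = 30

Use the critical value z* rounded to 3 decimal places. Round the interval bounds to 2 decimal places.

Both samples are large (n₁ = 53 ≥ 30, n₂ = 30 ≥ 30), so a z-interval for the difference of means applies.

Point estimate: x̄₁ - x̄₂ = 100 - 104 = -4

Standard error: SE = √(s₁²/n₁ + s₂²/n₂)
= √(13²/53 + 20²/30)
= √(3.188679 + 13.333333)
= 4.064728

For 99% confidence, z* = 2.576 (from standard normal table)
Margin of error: E = z* × SE = 2.576 × 4.064728 = 10.4707

Z-interval: (x̄₁ - x̄₂) ± E = -4 ± 10.4707 = (-14.4707, 6.4707)

Rounded to 2 decimal places:

(-14.47, 6.47)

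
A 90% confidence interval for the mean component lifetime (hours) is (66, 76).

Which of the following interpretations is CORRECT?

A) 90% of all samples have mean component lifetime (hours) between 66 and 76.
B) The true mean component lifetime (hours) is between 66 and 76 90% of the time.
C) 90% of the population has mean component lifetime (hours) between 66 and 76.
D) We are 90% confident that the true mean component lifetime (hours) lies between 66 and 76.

A confidence interval represents our confidence in the procedure, not a probability statement about the parameter.

Key concept: If we repeated this sampling process many times and computed a 90% CI each time, about 90% of those intervals would contain the true population parameter.

For this specific interval (66, 76):
- Midpoint (point estimate): 71
- Margin of error: 5

The correct interpretation is the one stating confidence that the true parameter lies in the interval — option D.

D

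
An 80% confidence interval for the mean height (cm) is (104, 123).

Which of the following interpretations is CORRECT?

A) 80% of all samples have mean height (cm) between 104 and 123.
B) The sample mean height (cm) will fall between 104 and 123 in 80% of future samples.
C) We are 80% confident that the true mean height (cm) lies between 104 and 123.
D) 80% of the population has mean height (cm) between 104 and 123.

A confidence interval represents our confidence in the procedure, not a probability statement about the parameter.

Key concept: If we repeated this sampling process many times and computed an 80% CI each time, about 80% of those intervals would contain the true population parameter.

For this specific interval (104, 123):
- Midpoint (point estimate): 113.5
- Margin of error: 9.5

The correct interpretation is the one stating confidence that the true parameter lies in the interval — option C.

C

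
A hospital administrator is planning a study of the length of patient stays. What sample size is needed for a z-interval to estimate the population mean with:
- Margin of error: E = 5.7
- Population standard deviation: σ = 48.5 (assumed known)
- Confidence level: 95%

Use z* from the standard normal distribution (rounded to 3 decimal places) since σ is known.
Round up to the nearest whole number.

Using z* since population σ is known (z-interval formula).

For 95% confidence, z* = 1.96 (from standard normal table)

Sample size formula for z-interval: n = (z*σ/E)²

n = (1.96 × 48.5 / 5.7)²
  = (16.677193)²
  = 278.1288

Round up to the nearest whole number: n = 279

279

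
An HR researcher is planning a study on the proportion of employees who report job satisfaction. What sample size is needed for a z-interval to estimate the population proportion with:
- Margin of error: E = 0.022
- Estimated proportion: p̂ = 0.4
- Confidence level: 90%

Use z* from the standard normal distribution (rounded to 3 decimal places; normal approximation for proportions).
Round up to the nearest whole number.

Using z* for proportion z-interval (normal approximation).

For 90% confidence, z* = 1.645 (from standard normal table)

Sample size formula for proportion z-interval: n = z*²p̂(1-p̂)/E²

n = 1.645² × 0.4 × 0.6 / 0.022²
  = 2.706025 × 0.24 / 0.000484
  = 1341.8306

Round up to the nearest whole number: n = 1342

1342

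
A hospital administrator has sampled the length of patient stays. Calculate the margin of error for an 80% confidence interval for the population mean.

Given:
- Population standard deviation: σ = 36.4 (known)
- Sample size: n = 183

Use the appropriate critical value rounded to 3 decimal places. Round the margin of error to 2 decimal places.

The population standard deviation σ is known, so use the z-interval margin of error formula.

For 80% confidence, z* = 1.282 (from standard normal table)

Margin of error formula for z-interval: E = z* × σ/√n

E = 1.282 × 36.4/√183
  = 1.282 × 2.690765
  = 3.4496

Rounded to 2 decimal places:

3.45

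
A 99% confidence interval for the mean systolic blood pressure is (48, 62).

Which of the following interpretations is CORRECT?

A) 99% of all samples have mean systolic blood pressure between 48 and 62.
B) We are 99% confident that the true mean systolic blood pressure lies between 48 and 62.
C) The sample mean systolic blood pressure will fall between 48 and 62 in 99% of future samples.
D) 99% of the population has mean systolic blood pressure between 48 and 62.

A confidence interval represents our confidence in the procedure, not a probability statement about the parameter.

Key concept: If we repeated this sampling process many times and computed a 99% CI each time, about 99% of those intervals would contain the true population parameter.

For this specific interval (48, 62):
- Midpoint (point estimate): 55
- Margin of error: 7

The correct interpretation is the one stating confidence that the true parameter lies in the interval — option B.

B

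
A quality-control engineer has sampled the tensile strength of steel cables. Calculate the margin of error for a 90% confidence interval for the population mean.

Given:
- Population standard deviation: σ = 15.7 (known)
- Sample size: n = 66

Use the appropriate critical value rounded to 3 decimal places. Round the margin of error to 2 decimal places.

The population standard deviation σ is known, so use the z-interval margin of error formula.

For 90% confidence, z* = 1.645 (from standard normal table)

Margin of error formula for z-interval: E = z* × σ/√n

E = 1.645 × 15.7/√66
  = 1.645 × 1.932536
  = 3.1790

Rounded to 2 decimal places:

3.18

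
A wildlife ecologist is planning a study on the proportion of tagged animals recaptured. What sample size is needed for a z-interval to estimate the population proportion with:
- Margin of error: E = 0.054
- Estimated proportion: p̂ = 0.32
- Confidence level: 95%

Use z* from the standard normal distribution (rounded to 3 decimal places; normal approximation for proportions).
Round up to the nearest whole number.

Using z* for proportion z-interval (normal approximation).

For 95% confidence, z* = 1.96 (from standard normal table)

Sample size formula for proportion z-interval: n = z*²p̂(1-p̂)/E²

n = 1.96² × 0.32 × 0.68 / 0.054²
  = 3.8416 × 0.2176 / 0.002916
  = 286.6708

Round up to the nearest whole number: n = 287

287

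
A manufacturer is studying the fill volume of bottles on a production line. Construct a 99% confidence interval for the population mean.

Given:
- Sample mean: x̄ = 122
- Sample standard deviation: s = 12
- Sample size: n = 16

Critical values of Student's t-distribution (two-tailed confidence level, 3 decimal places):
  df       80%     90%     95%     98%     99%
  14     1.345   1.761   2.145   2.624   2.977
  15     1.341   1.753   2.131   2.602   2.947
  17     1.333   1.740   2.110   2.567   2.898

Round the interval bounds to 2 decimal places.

The population standard deviation σ is unknown (only the sample standard deviation s is given), so use a t-interval with df = n - 1 = 16 - 1 = 15.

For 99% confidence with df = 15, t* = 2.947 (from t-table)

Standard error: SE = s/√n = 12/√16 = 3.000000

Margin of error: E = t* × SE = 2.947 × 3.000000 = 8.8410

T-interval: x̄ ± E = 122 ± 8.8410 = (113.1590, 130.8410)

Rounded to 2 decimal places:

(113.16, 130.84)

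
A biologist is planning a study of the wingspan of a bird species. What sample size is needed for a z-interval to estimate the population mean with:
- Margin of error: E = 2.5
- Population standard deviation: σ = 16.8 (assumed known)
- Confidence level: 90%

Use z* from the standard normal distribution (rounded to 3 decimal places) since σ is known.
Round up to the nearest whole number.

Using z* since population σ is known (z-interval formula).

For 90% confidence, z* = 1.645 (from standard normal table)

Sample size formula for z-interval: n = (z*σ/E)²

n = (1.645 × 16.8 / 2.5)²
  = (11.054400)²
  = 122.1998

Round up to the nearest whole number: n = 123

123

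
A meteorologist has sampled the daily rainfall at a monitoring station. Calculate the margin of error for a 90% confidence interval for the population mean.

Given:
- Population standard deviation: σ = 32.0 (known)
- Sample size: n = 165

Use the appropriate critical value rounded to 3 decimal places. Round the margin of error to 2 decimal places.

The population standard deviation σ is known, so use the z-interval margin of error formula.

For 90% confidence, z* = 1.645 (from standard normal table)

Margin of error formula for z-interval: E = z* × σ/√n

E = 1.645 × 32.0/√165
  = 1.645 × 2.491197
  = 4.0980

Rounded to 2 decimal places:

4.10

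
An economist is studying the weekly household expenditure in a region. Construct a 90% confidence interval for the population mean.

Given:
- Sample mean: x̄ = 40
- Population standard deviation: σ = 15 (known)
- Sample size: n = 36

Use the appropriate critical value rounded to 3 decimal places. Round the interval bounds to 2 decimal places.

The population standard deviation σ is known, so use a z-interval (standard normal critical value).

For 90% confidence, z* = 1.645 (from standard normal table)

Standard error: SE = σ/√n = 15/√36 = 2.500000

Margin of error: E = z* × SE = 1.645 × 2.500000 = 4.1125

Z-interval: x̄ ± E = 40 ± 4.1125 = (35.8875, 44.1125)

Rounded to 2 decimal places:

(35.89, 44.11)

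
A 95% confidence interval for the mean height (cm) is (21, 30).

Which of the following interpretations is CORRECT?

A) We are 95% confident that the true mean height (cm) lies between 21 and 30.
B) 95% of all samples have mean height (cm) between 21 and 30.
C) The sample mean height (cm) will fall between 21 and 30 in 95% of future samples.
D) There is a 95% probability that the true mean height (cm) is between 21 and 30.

A confidence interval represents our confidence in the procedure, not a probability statement about the parameter.

Key concept: If we repeated this sampling process many times and computed a 95% CI each time, about 95% of those intervals would contain the true population parameter.

For this specific interval (21, 30):
- Midpoint (point estimate): 25.5
- Margin of error: 4.5

The correct interpretation is the one stating confidence that the true parameter lies in the interval — option A.

A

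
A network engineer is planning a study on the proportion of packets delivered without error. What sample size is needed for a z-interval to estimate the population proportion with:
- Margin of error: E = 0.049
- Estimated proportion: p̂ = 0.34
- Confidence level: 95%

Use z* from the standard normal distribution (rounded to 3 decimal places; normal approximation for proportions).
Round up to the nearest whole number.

Using z* for proportion z-interval (normal approximation).

For 95% confidence, z* = 1.96 (from standard normal table)

Sample size formula for proportion z-interval: n = z*²p̂(1-p̂)/E²

n = 1.96² × 0.34 × 0.66 / 0.049²
  = 3.8416 × 0.2244 / 0.002401
  = 359.0400

Round up to the nearest whole number: n = 360

360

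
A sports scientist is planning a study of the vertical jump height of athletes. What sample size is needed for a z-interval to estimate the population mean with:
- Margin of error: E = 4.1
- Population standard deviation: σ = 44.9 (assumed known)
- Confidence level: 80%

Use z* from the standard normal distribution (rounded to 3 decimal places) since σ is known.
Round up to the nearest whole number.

Using z* since population σ is known (z-interval formula).

For 80% confidence, z* = 1.282 (from standard normal table)

Sample size formula for z-interval: n = (z*σ/E)²

n = (1.282 × 44.9 / 4.1)²
  = (14.039463)²
  = 197.1065

Round up to the nearest whole number: n = 198

198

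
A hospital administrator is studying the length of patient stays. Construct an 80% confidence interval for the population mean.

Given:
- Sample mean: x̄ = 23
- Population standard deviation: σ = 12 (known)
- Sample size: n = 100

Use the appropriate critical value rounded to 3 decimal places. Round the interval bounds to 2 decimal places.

The population standard deviation σ is known, so use a z-interval (standard normal critical value).

For 80% confidence, z* = 1.282 (from standard normal table)

Standard error: SE = σ/√n = 12/√100 = 1.200000

Margin of error: E = z* × SE = 1.282 × 1.200000 = 1.5384

Z-interval: x̄ ± E = 23 ± 1.5384 = (21.4616, 24.5384)

Rounded to 2 decimal places:

(21.46, 24.54)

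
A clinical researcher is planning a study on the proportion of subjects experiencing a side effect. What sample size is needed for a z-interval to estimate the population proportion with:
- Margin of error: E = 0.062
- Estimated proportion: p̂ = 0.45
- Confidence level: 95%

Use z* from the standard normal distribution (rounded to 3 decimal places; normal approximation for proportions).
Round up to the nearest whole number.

Using z* for proportion z-interval (normal approximation).

For 95% confidence, z* = 1.96 (from standard normal table)

Sample size formula for proportion z-interval: n = z*²p̂(1-p̂)/E²

n = 1.96² × 0.45 × 0.55 / 0.062²
  = 3.8416 × 0.2475 / 0.003844
  = 247.3455

Round up to the nearest whole number: n = 248

248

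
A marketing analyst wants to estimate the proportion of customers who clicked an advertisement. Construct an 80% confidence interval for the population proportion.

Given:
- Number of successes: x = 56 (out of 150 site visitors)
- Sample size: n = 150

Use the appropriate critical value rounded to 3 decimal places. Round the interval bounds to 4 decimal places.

Sample proportion: p̂ = 56/150 = 0.373333

Check conditions for normal approximation:
  np̂ = 56 ≥ 10 ✓
  n(1-p̂) = 94 ≥ 10 ✓

The sample is large enough, so use a z-interval (normal approximation) for the proportion.

For 80% confidence, z* = 1.282 (from standard normal table)

Standard error: SE = √(p̂(1-p̂)/n) = √(0.373333×0.626667/150) = 0.03949308

Margin of error: E = z* × SE = 1.282 × 0.03949308 = 0.050630

Z-interval: p̂ ± E = 0.373333 ± 0.050630 = (0.322703, 0.423963)

Rounded to 4 decimal places:

(0.3227, 0.4240)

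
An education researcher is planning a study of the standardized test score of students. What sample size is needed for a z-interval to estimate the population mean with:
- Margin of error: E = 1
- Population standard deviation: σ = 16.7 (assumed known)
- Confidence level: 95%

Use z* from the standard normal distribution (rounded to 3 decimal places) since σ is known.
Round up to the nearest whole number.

Using z* since population σ is known (z-interval formula).

For 95% confidence, z* = 1.96 (from standard normal table)

Sample size formula for z-interval: n = (z*σ/E)²

n = (1.96 × 16.7 / 1)²
  = (32.732000)²
  = 1071.3838

Round up to the nearest whole number: n = 1072

1072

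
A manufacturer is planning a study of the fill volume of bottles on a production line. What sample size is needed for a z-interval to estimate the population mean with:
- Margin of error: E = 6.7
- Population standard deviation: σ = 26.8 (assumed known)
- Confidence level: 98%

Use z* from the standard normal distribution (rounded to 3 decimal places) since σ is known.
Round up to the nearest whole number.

Using z* since population σ is known (z-interval formula).

For 98% confidence, z* = 2.326 (from standard normal table)

Sample size formula for z-interval: n = (z*σ/E)²

n = (2.326 × 26.8 / 6.7)²
  = (9.304000)²
  = 86.5644

Round up to the nearest whole number: n = 87

87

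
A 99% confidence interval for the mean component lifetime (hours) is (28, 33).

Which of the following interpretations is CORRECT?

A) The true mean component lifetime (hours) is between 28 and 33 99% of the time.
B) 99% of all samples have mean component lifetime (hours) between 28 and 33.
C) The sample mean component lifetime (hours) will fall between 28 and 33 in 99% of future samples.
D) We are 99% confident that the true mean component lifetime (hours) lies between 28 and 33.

A confidence interval represents our confidence in the procedure, not a probability statement about the parameter.

Key concept: If we repeated this sampling process many times and computed a 99% CI each time, about 99% of those intervals would contain the true population parameter.

For this specific interval (28, 33):
- Midpoint (point estimate): 30.5
- Margin of error: 2.5

The correct interpretation is the one stating confidence that the true parameter lies in the interval — option D.

D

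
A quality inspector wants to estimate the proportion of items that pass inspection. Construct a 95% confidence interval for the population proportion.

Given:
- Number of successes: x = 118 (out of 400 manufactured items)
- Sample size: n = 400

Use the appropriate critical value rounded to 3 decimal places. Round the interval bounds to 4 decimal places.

Sample proportion: p̂ = 118/400 = 0.295000

Check conditions for normal approximation:
  np̂ = 118 ≥ 10 ✓
  n(1-p̂) = 282 ≥ 10 ✓

The sample is large enough, so use a z-interval (normal approximation) for the proportion.

For 95% confidence, z* = 1.96 (from standard normal table)

Standard error: SE = √(p̂(1-p̂)/n) = √(0.295000×0.705000/400) = 0.02280214

Margin of error: E = z* × SE = 1.96 × 0.02280214 = 0.044692

Z-interval: p̂ ± E = 0.295000 ± 0.044692 = (0.250308, 0.339692)

Rounded to 4 decimal places:

(0.2503, 0.3397)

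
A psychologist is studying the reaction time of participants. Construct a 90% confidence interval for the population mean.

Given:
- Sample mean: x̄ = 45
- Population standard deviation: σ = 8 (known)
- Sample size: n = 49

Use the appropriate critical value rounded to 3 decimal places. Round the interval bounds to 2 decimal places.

The population standard deviation σ is known, so use a z-interval (standard normal critical value).

For 90% confidence, z* = 1.645 (from standard normal table)

Standard error: SE = σ/√n = 8/√49 = 1.142857

Margin of error: E = z* × SE = 1.645 × 1.142857 = 1.8800

Z-interval: x̄ ± E = 45 ± 1.8800 = (43.1200, 46.8800)

Rounded to 2 decimal places:

(43.12, 46.88)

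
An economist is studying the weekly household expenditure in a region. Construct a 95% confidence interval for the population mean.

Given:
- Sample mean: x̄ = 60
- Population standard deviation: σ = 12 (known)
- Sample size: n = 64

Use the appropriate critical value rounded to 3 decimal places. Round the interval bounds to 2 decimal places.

The population standard deviation σ is known, so use a z-interval (standard normal critical value).

For 95% confidence, z* = 1.96 (from standard normal table)

Standard error: SE = σ/√n = 12/√64 = 1.500000

Margin of error: E = z* × SE = 1.96 × 1.500000 = 2.9400

Z-interval: x̄ ± E = 60 ± 2.9400 = (57.0600, 62.9400)

Rounded to 2 decimal places:

(57.06, 62.94)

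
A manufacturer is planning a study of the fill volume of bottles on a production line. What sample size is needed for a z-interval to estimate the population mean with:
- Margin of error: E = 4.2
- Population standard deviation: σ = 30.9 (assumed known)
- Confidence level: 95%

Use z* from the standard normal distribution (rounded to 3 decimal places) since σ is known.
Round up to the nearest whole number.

Using z* since population σ is known (z-interval formula).

For 95% confidence, z* = 1.96 (from standard normal table)

Sample size formula for z-interval: n = (z*σ/E)²

n = (1.96 × 30.9 / 4.2)²
  = (14.420000)²
  = 207.9364

Round up to the nearest whole number: n = 208

208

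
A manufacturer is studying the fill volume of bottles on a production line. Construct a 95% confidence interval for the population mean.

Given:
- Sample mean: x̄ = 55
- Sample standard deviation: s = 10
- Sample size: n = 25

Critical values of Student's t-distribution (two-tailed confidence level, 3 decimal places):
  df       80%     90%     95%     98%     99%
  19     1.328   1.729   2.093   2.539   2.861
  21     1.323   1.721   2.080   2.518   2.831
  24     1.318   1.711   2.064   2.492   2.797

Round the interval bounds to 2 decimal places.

The population standard deviation σ is unknown (only the sample standard deviation s is given), so use a t-interval with df = n - 1 = 25 - 1 = 24.

For 95% confidence with df = 24, t* = 2.064 (from t-table)

Standard error: SE = s/√n = 10/√25 = 2.000000

Margin of error: E = t* × SE = 2.064 × 2.000000 = 4.1280

T-interval: x̄ ± E = 55 ± 4.1280 = (50.8720, 59.1280)

Rounded to 2 decimal places:

(50.87, 59.13)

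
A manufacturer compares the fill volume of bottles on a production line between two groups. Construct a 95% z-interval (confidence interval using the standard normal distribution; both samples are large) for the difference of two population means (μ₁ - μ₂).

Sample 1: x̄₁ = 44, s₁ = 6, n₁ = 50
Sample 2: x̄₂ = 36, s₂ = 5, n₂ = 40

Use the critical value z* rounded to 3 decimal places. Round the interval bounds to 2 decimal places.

Both samples are large (n₁ = 50 ≥ 30, n₂ = 40 ≥ 30), so a z-interval for the difference of means applies.

Point estimate: x̄₁ - x̄₂ = 44 - 36 = 8

Standard error: SE = √(s₁²/n₁ + s₂²/n₂)
= √(6²/50 + 5²/40)
= √(0.720000 + 0.625000)
= 1.159741

For 95% confidence, z* = 1.96 (from standard normal table)
Margin of error: E = z* × SE = 1.96 × 1.159741 = 2.2731

Z-interval: (x̄₁ - x̄₂) ± E = 8 ± 2.2731 = (5.7269, 10.2731)

Rounded to 2 decimal places:

(5.73, 10.27)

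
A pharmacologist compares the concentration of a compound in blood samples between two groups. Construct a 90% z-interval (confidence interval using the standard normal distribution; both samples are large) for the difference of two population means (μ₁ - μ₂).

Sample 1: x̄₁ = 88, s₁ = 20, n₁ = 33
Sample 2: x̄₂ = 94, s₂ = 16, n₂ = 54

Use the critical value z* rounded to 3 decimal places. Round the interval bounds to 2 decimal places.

Both samples are large (n₁ = 33 ≥ 30, n₂ = 54 ≥ 30), so a z-interval for the difference of means applies.

Point estimate: x̄₁ - x̄₂ = 88 - 94 = -6

Standard error: SE = √(s₁²/n₁ + s₂²/n₂)
= √(20²/33 + 16²/54)
= √(12.121212 + 4.740741)
= 4.106331

For 90% confidence, z* = 1.645 (from standard normal table)
Margin of error: E = z* × SE = 1.645 × 4.106331 = 6.7549

Z-interval: (x̄₁ - x̄₂) ± E = -6 ± 6.7549 = (-12.7549, 0.7549)

Rounded to 2 decimal places:

(-12.75, 0.75)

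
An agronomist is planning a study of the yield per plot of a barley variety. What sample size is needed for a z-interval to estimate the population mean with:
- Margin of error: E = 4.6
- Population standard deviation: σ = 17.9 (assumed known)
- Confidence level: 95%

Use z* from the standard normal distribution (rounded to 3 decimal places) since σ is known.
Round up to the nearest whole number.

Using z* since population σ is known (z-interval formula).

For 95% confidence, z* = 1.96 (from standard normal table)

Sample size formula for z-interval: n = (z*σ/E)²

n = (1.96 × 17.9 / 4.6)²
  = (7.626957)²
  = 58.1705

Round up to the nearest whole number: n = 59

59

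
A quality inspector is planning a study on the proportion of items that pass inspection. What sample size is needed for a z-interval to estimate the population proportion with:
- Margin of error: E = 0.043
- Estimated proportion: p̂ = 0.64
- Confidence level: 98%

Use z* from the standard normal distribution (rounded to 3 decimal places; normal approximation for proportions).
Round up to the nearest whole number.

Using z* for proportion z-interval (normal approximation).

For 98% confidence, z* = 2.326 (from standard normal table)

Sample size formula for proportion z-interval: n = z*²p̂(1-p̂)/E²

n = 2.326² × 0.64 × 0.36 / 0.043²
  = 5.410276 × 0.2304 / 0.001849
  = 674.1631

Round up to the nearest whole number: n = 675

675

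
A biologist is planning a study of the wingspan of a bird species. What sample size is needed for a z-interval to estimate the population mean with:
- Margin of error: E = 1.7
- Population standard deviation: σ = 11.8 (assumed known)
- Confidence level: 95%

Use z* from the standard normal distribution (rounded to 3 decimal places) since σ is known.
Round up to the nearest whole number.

Using z* since population σ is known (z-interval formula).

For 95% confidence, z* = 1.96 (from standard normal table)

Sample size formula for z-interval: n = (z*σ/E)²

n = (1.96 × 11.8 / 1.7)²
  = (13.604706)²
  = 185.0880

Round up to the nearest whole number: n = 186

186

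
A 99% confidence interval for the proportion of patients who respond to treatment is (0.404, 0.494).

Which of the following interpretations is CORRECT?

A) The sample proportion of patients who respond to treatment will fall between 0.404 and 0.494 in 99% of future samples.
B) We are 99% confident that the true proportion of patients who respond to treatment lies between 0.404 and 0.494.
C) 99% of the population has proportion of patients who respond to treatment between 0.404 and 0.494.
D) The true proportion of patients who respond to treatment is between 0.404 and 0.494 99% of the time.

A confidence interval represents our confidence in the procedure, not a probability statement about the parameter.

Key concept: If we repeated this sampling process many times and computed a 99% CI each time, about 99% of those intervals would contain the true population parameter.

For this specific interval (0.404, 0.494):
- Midpoint (point estimate): 0.449
- Margin of error: 0.045

The correct interpretation is the one stating confidence that the true parameter lies in the interval — option B.

B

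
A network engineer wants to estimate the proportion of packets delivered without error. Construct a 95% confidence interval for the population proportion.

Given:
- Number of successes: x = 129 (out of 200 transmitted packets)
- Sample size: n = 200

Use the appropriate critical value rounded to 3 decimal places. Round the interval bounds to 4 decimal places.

Sample proportion: p̂ = 129/200 = 0.645000

Check conditions for normal approximation:
  np̂ = 129 ≥ 10 ✓
  n(1-p̂) = 71 ≥ 10 ✓

The sample is large enough, so use a z-interval (normal approximation) for the proportion.

For 95% confidence, z* = 1.96 (from standard normal table)

Standard error: SE = √(p̂(1-p̂)/n) = √(0.645000×0.355000/200) = 0.03383600

Margin of error: E = z* × SE = 1.96 × 0.03383600 = 0.066319

Z-interval: p̂ ± E = 0.645000 ± 0.066319 = (0.578681, 0.711319)

Rounded to 4 decimal places:

(0.5787, 0.7113)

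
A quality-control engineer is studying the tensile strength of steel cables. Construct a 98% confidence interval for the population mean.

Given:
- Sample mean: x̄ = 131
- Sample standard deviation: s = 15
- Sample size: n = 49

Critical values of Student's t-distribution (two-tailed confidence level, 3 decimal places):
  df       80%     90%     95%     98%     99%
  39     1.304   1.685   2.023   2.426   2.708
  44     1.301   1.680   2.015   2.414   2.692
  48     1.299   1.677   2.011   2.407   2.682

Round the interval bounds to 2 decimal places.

The population standard deviation σ is unknown (only the sample standard deviation s is given), so use a t-interval with df = n - 1 = 49 - 1 = 48.

For 98% confidence with df = 48, t* = 2.407 (from t-table)

Standard error: SE = s/√n = 15/√49 = 2.142857

Margin of error: E = t* × SE = 2.407 × 2.142857 = 5.1579

T-interval: x̄ ± E = 131 ± 5.1579 = (125.8421, 136.1579)

Rounded to 2 decimal places:

(125.84, 136.16)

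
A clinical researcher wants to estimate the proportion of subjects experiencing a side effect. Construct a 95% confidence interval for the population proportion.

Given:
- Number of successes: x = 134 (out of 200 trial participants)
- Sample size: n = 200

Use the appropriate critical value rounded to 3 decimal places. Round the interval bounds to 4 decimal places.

Sample proportion: p̂ = 134/200 = 0.670000

Check conditions for normal approximation:
  np̂ = 134 ≥ 10 ✓
  n(1-p̂) = 66 ≥ 10 ✓

The sample is large enough, so use a z-interval (normal approximation) for the proportion.

For 95% confidence, z* = 1.96 (from standard normal table)

Standard error: SE = √(p̂(1-p̂)/n) = √(0.670000×0.330000/200) = 0.03324906

Margin of error: E = z* × SE = 1.96 × 0.03324906 = 0.065168

Z-interval: p̂ ± E = 0.670000 ± 0.065168 = (0.604832, 0.735168)

Rounded to 4 decimal places:

(0.6048, 0.7352)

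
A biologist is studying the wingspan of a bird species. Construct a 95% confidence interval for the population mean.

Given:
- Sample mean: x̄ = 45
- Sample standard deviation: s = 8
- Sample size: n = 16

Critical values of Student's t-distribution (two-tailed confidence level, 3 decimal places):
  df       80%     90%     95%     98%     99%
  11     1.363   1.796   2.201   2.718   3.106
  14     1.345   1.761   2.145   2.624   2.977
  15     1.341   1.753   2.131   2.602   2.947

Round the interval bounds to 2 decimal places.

The population standard deviation σ is unknown (only the sample standard deviation s is given), so use a t-interval with df = n - 1 = 16 - 1 = 15.

For 95% confidence with df = 15, t* = 2.131 (from t-table)

Standard error: SE = s/√n = 8/√16 = 2.000000

Margin of error: E = t* × SE = 2.131 × 2.000000 = 4.2620

T-interval: x̄ ± E = 45 ± 4.2620 = (40.7380, 49.2620)

Rounded to 2 decimal places:

(40.74, 49.26)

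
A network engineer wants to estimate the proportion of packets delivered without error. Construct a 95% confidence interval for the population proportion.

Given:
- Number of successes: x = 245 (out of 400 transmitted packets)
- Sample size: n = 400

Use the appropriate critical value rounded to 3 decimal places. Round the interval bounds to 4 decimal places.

Sample proportion: p̂ = 245/400 = 0.612500

Check conditions for normal approximation:
  np̂ = 245 ≥ 10 ✓
  n(1-p̂) = 155 ≥ 10 ✓

The sample is large enough, so use a z-interval (normal approximation) for the proportion.

For 95% confidence, z* = 1.96 (from standard normal table)

Standard error: SE = √(p̂(1-p̂)/n) = √(0.612500×0.387500/400) = 0.02435897

Margin of error: E = z* × SE = 1.96 × 0.02435897 = 0.047744

Z-interval: p̂ ± E = 0.612500 ± 0.047744 = (0.564756, 0.660244)

Rounded to 4 decimal places:

(0.5648, 0.6602)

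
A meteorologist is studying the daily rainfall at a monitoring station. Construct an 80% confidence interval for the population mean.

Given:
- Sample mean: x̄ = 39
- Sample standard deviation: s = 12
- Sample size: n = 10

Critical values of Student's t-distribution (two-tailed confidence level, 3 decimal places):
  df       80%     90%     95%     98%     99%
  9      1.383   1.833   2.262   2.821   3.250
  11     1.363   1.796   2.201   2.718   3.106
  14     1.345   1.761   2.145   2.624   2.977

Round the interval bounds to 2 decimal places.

The population standard deviation σ is unknown (only the sample standard deviation s is given), so use a t-interval with df = n - 1 = 10 - 1 = 9.

For 80% confidence with df = 9, t* = 1.383 (from t-table)

Standard error: SE = s/√n = 12/√10 = 3.794733

Margin of error: E = t* × SE = 1.383 × 3.794733 = 5.2481

T-interval: x̄ ± E = 39 ± 5.2481 = (33.7519, 44.2481)

Rounded to 2 decimal places:

(33.75, 44.25)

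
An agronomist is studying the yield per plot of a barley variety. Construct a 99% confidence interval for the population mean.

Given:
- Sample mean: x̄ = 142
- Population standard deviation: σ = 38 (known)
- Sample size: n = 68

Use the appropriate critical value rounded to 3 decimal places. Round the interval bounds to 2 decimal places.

The population standard deviation σ is known, so use a z-interval (standard normal critical value).

For 99% confidence, z* = 2.576 (from standard normal table)

Standard error: SE = σ/√n = 38/√68 = 4.608177

Margin of error: E = z* × SE = 2.576 × 4.608177 = 11.8707

Z-interval: x̄ ± E = 142 ± 11.8707 = (130.1293, 153.8707)

Rounded to 2 decimal places:

(130.13, 153.87)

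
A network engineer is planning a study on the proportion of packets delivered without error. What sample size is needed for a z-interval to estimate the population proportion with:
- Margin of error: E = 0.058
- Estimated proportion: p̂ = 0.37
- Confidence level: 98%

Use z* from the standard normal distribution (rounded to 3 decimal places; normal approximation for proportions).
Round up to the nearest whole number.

Using z* for proportion z-interval (normal approximation).

For 98% confidence, z* = 2.326 (from standard normal table)

Sample size formula for proportion z-interval: n = z*²p̂(1-p̂)/E²

n = 2.326² × 0.37 × 0.63 / 0.058²
  = 5.410276 × 0.2331 / 0.003364
  = 374.8916

Round up to the nearest whole number: n = 375

375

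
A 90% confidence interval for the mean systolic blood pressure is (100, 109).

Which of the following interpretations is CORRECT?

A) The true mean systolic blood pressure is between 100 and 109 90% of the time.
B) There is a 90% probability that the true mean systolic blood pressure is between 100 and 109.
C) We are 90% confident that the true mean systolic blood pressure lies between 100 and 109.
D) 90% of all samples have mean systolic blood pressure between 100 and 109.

A confidence interval represents our confidence in the procedure, not a probability statement about the parameter.

Key concept: If we repeated this sampling process many times and computed a 90% CI each time, about 90% of those intervals would contain the true population parameter.

For this specific interval (100, 109):
- Midpoint (point estimate): 104.5
- Margin of error: 4.5

The correct interpretation is the one stating confidence that the true parameter lies in the interval — option C.

C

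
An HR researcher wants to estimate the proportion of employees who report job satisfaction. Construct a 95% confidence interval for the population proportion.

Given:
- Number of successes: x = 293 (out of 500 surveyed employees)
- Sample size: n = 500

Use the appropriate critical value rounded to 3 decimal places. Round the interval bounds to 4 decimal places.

Sample proportion: p̂ = 293/500 = 0.586000

Check conditions for normal approximation:
  np̂ = 293 ≥ 10 ✓
  n(1-p̂) = 207 ≥ 10 ✓

The sample is large enough, so use a z-interval (normal approximation) for the proportion.

For 95% confidence, z* = 1.96 (from standard normal table)

Standard error: SE = √(p̂(1-p̂)/n) = √(0.586000×0.414000/500) = 0.02202744

Margin of error: E = z* × SE = 1.96 × 0.02202744 = 0.043174

Z-interval: p̂ ± E = 0.586000 ± 0.043174 = (0.542826, 0.629174)

Rounded to 4 decimal places:

(0.5428, 0.6292)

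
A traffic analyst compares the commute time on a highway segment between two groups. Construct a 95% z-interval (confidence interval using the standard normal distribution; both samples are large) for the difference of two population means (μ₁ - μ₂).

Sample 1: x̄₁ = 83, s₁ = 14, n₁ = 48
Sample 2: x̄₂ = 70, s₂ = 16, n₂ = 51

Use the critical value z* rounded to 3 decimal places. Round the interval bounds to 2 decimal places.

Both samples are large (n₁ = 48 ≥ 30, n₂ = 51 ≥ 30), so a z-interval for the difference of means applies.

Point estimate: x̄₁ - x̄₂ = 83 - 70 = 13

Standard error: SE = √(s₁²/n₁ + s₂²/n₂)
= √(14²/48 + 16²/51)
= √(4.083333 + 5.019608)
= 3.017108

For 95% confidence, z* = 1.96 (from standard normal table)
Margin of error: E = z* × SE = 1.96 × 3.017108 = 5.9135

Z-interval: (x̄₁ - x̄₂) ± E = 13 ± 5.9135 = (7.0865, 18.9135)

Rounded to 2 decimal places:

(7.09, 18.91)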